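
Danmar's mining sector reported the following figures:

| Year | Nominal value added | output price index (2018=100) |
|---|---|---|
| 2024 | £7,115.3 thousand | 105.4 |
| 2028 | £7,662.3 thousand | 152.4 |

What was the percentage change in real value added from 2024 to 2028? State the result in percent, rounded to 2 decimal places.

Real value added 2024 = 7115.3 / 1.054 = 6750.76.
Real value added 2028 = 7662.3 / 1.524 = 5027.76.
Real growth = 5027.76 / 6750.76 − 1 = -0.2552.

-25.52%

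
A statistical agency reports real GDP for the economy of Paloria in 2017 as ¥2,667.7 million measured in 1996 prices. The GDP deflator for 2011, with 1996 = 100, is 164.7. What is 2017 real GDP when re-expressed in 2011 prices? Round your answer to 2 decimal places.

¥4,393.70 million

Real GDP in 2011 prices = Real GDP in 1996 prices × (P_2011/P_1996) = 2667.7 × 1.647 = 4393.70.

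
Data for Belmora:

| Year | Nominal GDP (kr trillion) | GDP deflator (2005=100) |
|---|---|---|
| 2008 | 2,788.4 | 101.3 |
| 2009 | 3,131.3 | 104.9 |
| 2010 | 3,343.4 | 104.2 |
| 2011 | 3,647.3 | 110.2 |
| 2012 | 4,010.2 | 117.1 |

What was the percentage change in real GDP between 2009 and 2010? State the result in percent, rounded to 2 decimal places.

Real GDP 2009 = 3131.3/1.049 = 2985.03.
Real GDP 2010 = 3343.4/1.042 = 3208.64.
Change = 3208.64/2985.03 − 1 = 0.0749.

7.49%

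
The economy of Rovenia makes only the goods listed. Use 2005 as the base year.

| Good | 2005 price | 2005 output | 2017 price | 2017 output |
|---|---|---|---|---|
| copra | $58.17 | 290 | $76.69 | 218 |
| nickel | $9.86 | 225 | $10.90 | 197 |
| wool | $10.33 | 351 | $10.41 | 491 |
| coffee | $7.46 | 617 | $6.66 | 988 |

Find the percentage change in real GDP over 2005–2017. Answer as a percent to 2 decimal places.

-0.92%

Real GDP 2005 = Nominal GDP 2005 = 58.17·290 + 9.86·225 + 10.33·351 + 7.46·617 = 27316.45.
Real GDP 2017 (at 2005 prices) = 58.17·218 + 9.86·197 + 10.33·491 + 7.46·988 = 27065.99.
Real growth = 27065.99/27316.45 − 1 = -0.0092.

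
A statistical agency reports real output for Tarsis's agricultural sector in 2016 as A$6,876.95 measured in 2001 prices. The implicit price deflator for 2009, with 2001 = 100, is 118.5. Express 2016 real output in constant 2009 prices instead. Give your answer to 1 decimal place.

A$8,149.2

Real output in 2009 prices = Real output in 2001 prices × (P_2009/P_2001) = 6876.95 × 1.185 = 8149.19.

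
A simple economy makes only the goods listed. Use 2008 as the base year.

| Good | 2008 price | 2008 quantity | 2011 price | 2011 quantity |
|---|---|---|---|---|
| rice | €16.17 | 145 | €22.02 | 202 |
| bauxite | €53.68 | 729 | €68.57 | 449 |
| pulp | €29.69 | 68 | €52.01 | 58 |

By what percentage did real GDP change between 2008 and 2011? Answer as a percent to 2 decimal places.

-33.12%

Real GDP 2008 = Nominal GDP 2008 = 16.17·145 + 53.68·729 + 29.69·68 = 43496.29.
Real GDP 2011 (at 2008 prices) = 16.17·202 + 53.68·449 + 29.69·58 = 29090.68.
Real growth = 29090.68/43496.29 − 1 = -0.3312.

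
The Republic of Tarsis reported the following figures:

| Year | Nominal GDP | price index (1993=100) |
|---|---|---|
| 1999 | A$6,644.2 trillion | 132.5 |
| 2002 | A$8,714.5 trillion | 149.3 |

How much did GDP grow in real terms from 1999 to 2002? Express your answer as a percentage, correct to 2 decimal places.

16.40%

Deflate each year: 1999 → 6644.2/1.325 = 5014.49; 2002 → 8714.5/1.493 = 5836.91.
So real GDP changed by 5836.91/5014.49 − 1 = 0.1640, i.e. 16.40%.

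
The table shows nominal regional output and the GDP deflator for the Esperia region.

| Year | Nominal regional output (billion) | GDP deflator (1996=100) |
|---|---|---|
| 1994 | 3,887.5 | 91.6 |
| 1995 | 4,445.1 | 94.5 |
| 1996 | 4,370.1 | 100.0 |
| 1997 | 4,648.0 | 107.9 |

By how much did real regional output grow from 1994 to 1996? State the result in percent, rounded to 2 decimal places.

Real regional output 1994 = 3887.5/0.916 = 4244.00.
Real regional output 1996 = 4370.1/1.000 = 4370.10.
Change = 4370.10/4244.00 − 1 = 0.0297.

2.97%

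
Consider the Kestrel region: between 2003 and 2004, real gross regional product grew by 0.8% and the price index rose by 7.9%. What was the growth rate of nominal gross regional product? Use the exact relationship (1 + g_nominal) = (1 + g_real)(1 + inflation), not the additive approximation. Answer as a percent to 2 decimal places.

8.76%

(1 + g_nom) = (1 + g_real)(1 + π) = 1.0080 × 1.0790 = 1.08763.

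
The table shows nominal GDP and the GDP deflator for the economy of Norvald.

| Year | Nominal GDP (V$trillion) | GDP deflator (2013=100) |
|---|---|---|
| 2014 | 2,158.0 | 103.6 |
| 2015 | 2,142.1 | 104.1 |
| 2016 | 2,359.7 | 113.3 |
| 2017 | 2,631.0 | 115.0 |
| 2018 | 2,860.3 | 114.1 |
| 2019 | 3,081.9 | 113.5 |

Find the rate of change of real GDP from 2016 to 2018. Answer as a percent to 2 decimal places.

Real GDP 2016 = 2359.7/1.133 = 2082.70.
Real GDP 2018 = 2860.3/1.141 = 2506.84.
Change = 2506.84/2082.70 − 1 = 0.2036.

20.36%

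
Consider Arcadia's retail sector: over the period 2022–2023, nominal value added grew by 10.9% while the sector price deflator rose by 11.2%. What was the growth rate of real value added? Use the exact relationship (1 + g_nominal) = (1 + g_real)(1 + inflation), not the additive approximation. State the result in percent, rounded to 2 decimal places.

-0.27%

(1 + g_nom) = (1 + g_real)(1 + π), so g_real = 1.1090 / 1.1120 − 1 = -0.00270.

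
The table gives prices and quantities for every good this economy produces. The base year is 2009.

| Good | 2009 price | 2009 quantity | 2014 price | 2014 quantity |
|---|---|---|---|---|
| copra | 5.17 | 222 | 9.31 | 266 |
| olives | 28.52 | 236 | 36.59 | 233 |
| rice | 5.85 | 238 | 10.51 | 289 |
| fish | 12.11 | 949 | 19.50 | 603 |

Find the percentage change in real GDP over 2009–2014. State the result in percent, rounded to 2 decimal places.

-18.06%

Real GDP 2009 = Nominal GDP 2009 = 5.17·222 + 28.52·236 + 5.85·238 + 12.11·949 = 20763.15.
Real GDP 2014 (at 2009 prices) = 5.17·266 + 28.52·233 + 5.85·289 + 12.11·603 = 17013.36.
Real growth = 17013.36/20763.15 − 1 = -0.1806.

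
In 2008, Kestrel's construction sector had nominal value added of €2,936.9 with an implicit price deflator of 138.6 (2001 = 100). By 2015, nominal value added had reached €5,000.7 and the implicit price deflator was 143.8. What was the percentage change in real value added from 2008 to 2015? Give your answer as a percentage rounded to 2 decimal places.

Real value added 2008 = 2936.9 / 1.386 = 2118.98.
Real value added 2015 = 5000.7 / 1.438 = 3477.54.
Real growth = 3477.54 / 2118.98 − 1 = 0.6411.

64.11%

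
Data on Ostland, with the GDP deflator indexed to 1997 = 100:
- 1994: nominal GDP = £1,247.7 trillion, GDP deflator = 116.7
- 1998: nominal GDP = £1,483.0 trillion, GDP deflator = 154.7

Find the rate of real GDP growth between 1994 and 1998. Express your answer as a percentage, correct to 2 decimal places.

Real GDP 1994 = 1247.7 / 1.167 = 1069.15.
Real GDP 1998 = 1483.0 / 1.547 = 958.63.
Real growth = 958.63 / 1069.15 − 1 = -0.1034.

-10.34%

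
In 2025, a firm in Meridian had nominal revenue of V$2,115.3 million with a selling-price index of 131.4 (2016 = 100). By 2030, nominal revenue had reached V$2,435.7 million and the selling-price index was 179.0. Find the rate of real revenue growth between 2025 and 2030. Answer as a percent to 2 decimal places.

Deflate each year: 2025 → 2115.3/1.314 = 1609.82; 2030 → 2435.7/1.790 = 1360.73.
So real revenue changed by 1360.73/1609.82 − 1 = -0.1547, i.e. -15.47%.

-15.47%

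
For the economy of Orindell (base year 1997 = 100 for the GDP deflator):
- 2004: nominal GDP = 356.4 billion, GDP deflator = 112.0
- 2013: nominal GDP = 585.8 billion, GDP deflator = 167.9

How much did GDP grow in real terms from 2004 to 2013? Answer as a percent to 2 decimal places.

Deflate each year: 2004 → 356.4/1.120 = 318.21; 2013 → 585.8/1.679 = 348.90.
So real GDP changed by 348.90/318.21 − 1 = 0.0964, i.e. 9.64%.

9.64%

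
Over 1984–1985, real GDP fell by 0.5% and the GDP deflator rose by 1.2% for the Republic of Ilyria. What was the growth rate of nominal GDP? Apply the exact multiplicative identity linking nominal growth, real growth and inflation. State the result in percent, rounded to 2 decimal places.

(1 + g_nom) = (1 + g_real)(1 + π) = 0.9950 × 1.0120 = 1.00694.

0.69%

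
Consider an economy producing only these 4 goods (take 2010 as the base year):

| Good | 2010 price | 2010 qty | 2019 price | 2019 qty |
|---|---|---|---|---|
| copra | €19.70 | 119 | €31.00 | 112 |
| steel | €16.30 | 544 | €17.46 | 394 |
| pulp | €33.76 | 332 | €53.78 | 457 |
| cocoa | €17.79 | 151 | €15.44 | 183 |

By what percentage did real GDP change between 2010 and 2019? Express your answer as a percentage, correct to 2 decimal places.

Real GDP 2010 = Nominal GDP 2010 = 19.70·119 + 16.30·544 + 33.76·332 + 17.79·151 = 25106.11.
Real GDP 2019 (at 2010 prices) = 19.70·112 + 16.30·394 + 33.76·457 + 17.79·183 = 27312.49.
Real growth = 27312.49/25106.11 − 1 = 0.0879.

8.79%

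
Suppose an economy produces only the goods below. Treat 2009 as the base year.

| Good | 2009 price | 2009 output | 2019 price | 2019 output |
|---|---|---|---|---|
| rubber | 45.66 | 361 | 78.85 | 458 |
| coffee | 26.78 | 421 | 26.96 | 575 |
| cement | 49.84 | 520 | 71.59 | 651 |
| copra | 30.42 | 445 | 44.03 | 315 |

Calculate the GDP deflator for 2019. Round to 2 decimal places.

Nominal GDP 2019 = 78.85·458 + 26.96·575 + 71.59·651 + 44.03·315 = 112089.84.
Real GDP 2019 (at 2009 prices) = 45.66·458 + 26.78·575 + 49.84·651 + 30.42·315 = 78338.92.
Deflator = Nominal/Real × 100 = 112089.84/78338.92 × 100 = 143.083.

143.08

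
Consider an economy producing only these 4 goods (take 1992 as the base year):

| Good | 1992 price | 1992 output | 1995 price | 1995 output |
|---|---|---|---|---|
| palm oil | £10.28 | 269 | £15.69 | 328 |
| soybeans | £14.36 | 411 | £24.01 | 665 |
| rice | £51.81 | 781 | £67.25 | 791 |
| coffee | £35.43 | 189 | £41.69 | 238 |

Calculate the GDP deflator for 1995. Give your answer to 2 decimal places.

135.12

Nominal GDP 1995 = 15.69·328 + 24.01·665 + 67.25·791 + 41.69·238 = 84229.94.
Real GDP 1995 (at 1992 prices) = 10.28·328 + 14.36·665 + 51.81·791 + 35.43·238 = 62335.29.
Deflator = Nominal/Real × 100 = 84229.94/62335.29 × 100 = 135.124.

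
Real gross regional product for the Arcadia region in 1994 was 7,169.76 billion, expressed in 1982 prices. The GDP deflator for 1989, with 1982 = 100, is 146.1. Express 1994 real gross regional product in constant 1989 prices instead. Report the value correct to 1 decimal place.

10,475.0 billion

Real gross regional product in 1989 prices = Real gross regional product in 1982 prices × (P_1989/P_1982) = 7169.76 × 1.461 = 10475.02.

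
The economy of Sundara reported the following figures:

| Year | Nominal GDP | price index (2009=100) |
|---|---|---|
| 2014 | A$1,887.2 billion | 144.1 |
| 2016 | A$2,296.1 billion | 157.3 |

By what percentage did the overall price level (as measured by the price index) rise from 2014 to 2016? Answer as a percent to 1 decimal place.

Price-level change = 157.3 / 144.1 − 1 = 0.0916.

9.2%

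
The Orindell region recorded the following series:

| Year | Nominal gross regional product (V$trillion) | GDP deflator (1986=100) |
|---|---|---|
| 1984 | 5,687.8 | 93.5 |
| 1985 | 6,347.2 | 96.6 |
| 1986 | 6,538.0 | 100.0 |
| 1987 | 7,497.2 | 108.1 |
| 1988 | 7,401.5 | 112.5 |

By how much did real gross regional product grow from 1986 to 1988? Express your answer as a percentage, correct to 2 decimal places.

Real gross regional product 1986 = 6538.0/1.000 = 6538.00.
Real gross regional product 1988 = 7401.5/1.125 = 6579.11.
Change = 6579.11/6538.00 − 1 = 0.0063.

0.63%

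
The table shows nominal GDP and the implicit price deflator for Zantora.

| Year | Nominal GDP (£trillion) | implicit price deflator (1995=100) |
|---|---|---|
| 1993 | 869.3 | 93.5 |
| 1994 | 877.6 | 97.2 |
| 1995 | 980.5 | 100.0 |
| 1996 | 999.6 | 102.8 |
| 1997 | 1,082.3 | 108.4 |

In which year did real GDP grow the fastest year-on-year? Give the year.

1994: real = 877.6/0.972 = 902.88; growth vs 1993 (929.73) = -2.89%.
1995: real = 980.5/1.000 = 980.50; growth vs 1994 (902.88) = 8.60%.
1996: real = 999.6/1.028 = 972.37; growth vs 1995 (980.50) = -0.83%.
1997: real = 1082.3/1.084 = 998.43; growth vs 1996 (972.37) = 2.68%.

1995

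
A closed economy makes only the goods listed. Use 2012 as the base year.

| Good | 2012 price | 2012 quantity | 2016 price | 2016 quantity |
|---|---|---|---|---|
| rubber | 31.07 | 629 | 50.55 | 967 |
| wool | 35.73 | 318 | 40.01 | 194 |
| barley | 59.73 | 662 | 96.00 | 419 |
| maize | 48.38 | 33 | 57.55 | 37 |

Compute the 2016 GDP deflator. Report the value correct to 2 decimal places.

155.18

Nominal GDP 2016 = 50.55·967 + 40.01·194 + 96.00·419 + 57.55·37 = 98997.14.
Real GDP 2016 (at 2012 prices) = 31.07·967 + 35.73·194 + 59.73·419 + 48.38·37 = 63793.24.
Deflator = Nominal/Real × 100 = 98997.14/63793.24 × 100 = 155.184.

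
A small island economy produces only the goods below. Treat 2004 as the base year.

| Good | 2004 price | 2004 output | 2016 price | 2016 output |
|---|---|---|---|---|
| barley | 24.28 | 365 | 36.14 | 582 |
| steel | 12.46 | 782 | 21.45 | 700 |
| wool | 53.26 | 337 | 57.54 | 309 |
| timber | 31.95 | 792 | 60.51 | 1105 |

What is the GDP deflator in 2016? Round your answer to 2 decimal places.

Nominal GDP 2016 = 36.14·582 + 21.45·700 + 57.54·309 + 60.51·1105 = 120691.89.
Real GDP 2016 (at 2004 prices) = 24.28·582 + 12.46·700 + 53.26·309 + 31.95·1105 = 74615.05.
Deflator = Nominal/Real × 100 = 120691.89/74615.05 × 100 = 161.753.

161.75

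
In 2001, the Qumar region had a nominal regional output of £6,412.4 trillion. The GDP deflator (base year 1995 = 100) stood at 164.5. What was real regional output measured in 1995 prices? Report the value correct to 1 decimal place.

£3,898.1 trillion

Real regional output = Nominal / (GDP deflator/100) = 6412.4 / 1.645 = 3898.12.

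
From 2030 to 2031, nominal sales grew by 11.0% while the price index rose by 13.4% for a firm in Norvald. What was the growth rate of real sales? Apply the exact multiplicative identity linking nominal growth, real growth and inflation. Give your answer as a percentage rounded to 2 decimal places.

-2.12%

(1 + g_nom) = (1 + g_real)(1 + π), so g_real = 1.1100 / 1.1340 − 1 = -0.02116.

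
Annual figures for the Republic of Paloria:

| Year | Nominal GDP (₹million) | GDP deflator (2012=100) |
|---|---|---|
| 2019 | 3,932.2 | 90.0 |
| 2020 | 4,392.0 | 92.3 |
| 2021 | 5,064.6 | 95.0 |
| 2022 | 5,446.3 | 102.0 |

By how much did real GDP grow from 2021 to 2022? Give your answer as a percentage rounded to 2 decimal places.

0.16%

Real GDP 2021 = 5064.6/0.950 = 5331.16.
Real GDP 2022 = 5446.3/1.020 = 5339.51.
Change = 5339.51/5331.16 − 1 = 0.0016.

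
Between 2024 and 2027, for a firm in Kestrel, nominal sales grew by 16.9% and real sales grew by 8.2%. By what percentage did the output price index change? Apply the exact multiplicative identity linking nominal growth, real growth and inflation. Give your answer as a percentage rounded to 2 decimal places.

8.04%

(1 + g_nom) = (1 + g_real)(1 + π), so π = 1.1690 / 1.0820 − 1 = 0.08041.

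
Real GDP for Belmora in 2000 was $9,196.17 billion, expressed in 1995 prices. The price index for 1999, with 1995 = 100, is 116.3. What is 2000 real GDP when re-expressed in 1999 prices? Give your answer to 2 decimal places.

Real GDP in 1999 prices = Real GDP in 1995 prices × (P_1999/P_1995) = 9196.17 × 1.163 = 10695.15.

$10,695.15 billion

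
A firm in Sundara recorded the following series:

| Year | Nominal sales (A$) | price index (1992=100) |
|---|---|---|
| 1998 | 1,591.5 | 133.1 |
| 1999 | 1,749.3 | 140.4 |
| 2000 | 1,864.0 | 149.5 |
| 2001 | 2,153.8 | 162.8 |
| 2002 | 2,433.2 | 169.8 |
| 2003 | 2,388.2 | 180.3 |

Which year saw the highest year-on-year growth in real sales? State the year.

1999: real = 1749.3/1.404 = 1245.94; growth vs 1998 (1195.72) = 4.20%.
2000: real = 1864.0/1.495 = 1246.82; growth vs 1999 (1245.94) = 0.07%.
2001: real = 2153.8/1.628 = 1322.97; growth vs 2000 (1246.82) = 6.11%.
2002: real = 2433.2/1.698 = 1432.98; growth vs 2001 (1322.97) = 8.32%.
2003: real = 2388.2/1.803 = 1324.57; growth vs 2002 (1432.98) = -7.57%.

2002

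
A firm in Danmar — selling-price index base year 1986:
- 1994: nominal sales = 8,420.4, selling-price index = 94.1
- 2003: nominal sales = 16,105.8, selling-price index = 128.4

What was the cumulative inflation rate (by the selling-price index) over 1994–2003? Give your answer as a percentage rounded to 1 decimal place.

36.5%

Price-level change = 128.4 / 94.1 − 1 = 0.3645.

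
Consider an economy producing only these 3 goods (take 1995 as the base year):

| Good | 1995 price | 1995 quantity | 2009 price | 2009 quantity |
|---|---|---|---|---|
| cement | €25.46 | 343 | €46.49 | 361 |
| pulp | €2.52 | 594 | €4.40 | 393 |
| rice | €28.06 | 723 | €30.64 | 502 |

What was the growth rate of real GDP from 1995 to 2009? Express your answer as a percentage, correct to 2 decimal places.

Real GDP 1995 = Nominal GDP 1995 = 25.46·343 + 2.52·594 + 28.06·723 = 30517.04.
Real GDP 2009 (at 1995 prices) = 25.46·361 + 2.52·393 + 28.06·502 = 24267.54.
Real growth = 24267.54/30517.04 − 1 = -0.2048.

-20.48%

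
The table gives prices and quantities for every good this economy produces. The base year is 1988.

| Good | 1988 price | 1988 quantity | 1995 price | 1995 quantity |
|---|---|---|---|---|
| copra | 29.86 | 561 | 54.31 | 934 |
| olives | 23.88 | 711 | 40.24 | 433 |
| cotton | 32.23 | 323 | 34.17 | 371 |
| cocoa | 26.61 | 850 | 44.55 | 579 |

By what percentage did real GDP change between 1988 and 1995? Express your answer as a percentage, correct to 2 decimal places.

-1.75%

Real GDP 1988 = Nominal GDP 1988 = 29.86·561 + 23.88·711 + 32.23·323 + 26.61·850 = 66758.93.
Real GDP 1995 (at 1988 prices) = 29.86·934 + 23.88·433 + 32.23·371 + 26.61·579 = 65593.80.
Real growth = 65593.80/66758.93 − 1 = -0.0175.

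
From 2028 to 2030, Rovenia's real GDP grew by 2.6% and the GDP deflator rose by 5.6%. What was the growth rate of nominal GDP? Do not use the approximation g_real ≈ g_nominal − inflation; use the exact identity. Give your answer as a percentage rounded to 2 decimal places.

8.35%

(1 + g_nom) = (1 + g_real)(1 + π) = 1.0260 × 1.0560 = 1.08346.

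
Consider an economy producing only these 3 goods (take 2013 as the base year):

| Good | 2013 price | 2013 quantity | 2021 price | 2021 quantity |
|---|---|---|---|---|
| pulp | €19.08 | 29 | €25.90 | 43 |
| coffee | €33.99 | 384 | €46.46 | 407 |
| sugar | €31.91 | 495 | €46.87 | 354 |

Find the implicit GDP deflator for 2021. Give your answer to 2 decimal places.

141.10

Nominal GDP 2021 = 25.90·43 + 46.46·407 + 46.87·354 = 36614.90.
Real GDP 2021 (at 2013 prices) = 19.08·43 + 33.99·407 + 31.91·354 = 25950.51.
Deflator = Nominal/Real × 100 = 36614.90/25950.51 × 100 = 141.095.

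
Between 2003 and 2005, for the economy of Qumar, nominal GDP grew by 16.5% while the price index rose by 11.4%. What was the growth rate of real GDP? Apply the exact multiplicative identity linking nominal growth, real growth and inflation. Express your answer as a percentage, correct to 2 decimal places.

4.58%

(1 + g_nom) = (1 + g_real)(1 + π), so g_real = 1.1650 / 1.1140 − 1 = 0.04578.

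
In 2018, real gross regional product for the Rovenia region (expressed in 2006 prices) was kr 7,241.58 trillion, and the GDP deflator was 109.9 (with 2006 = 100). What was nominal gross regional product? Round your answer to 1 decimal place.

kr 7,958.5 trillion

Nominal gross regional product = Real × (GDP deflator/100) = 7241.58 × 1.099 = 7958.50.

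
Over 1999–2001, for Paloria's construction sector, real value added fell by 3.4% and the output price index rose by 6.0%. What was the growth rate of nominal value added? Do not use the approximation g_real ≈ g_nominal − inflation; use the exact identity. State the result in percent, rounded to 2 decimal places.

2.40%

(1 + g_nom) = (1 + g_real)(1 + π) = 0.9660 × 1.0600 = 1.02396.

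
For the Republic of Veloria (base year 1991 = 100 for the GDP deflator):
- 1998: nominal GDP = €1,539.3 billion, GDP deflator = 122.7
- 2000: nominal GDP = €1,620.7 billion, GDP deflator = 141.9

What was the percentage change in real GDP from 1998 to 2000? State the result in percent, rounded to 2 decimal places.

Real GDP 1998 = 1539.3 / 1.227 = 1254.52.
Real GDP 2000 = 1620.7 / 1.419 = 1142.14.
Real growth = 1142.14 / 1254.52 − 1 = -0.0896.

-8.96%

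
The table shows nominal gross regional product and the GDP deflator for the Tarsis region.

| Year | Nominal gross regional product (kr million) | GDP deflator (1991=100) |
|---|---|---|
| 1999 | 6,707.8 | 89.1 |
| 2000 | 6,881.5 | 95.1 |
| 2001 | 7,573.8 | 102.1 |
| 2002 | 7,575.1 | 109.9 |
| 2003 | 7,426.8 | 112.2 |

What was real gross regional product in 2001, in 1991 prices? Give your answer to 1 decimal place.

kr 7,418.0 million

Real gross regional product 2001 = 7573.8 / 1.021 = 7418.02.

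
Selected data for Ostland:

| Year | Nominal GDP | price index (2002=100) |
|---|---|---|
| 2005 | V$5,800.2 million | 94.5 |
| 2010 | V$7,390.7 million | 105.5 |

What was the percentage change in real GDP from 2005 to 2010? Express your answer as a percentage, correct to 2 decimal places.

14.14%

Deflate each year: 2005 → 5800.2/0.945 = 6137.78; 2010 → 7390.7/1.055 = 7005.40.
So real GDP changed by 7005.40/6137.78 − 1 = 0.1414, i.e. 14.14%.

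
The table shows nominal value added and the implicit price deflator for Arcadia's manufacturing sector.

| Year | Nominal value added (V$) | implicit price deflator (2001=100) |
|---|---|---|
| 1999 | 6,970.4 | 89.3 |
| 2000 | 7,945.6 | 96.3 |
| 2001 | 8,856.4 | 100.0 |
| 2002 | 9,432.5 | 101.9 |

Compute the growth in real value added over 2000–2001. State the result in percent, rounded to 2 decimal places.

Real value added 2000 = 7945.6/0.963 = 8250.88.
Real value added 2001 = 8856.4/1.000 = 8856.40.
Change = 8856.40/8250.88 − 1 = 0.0734.

7.34%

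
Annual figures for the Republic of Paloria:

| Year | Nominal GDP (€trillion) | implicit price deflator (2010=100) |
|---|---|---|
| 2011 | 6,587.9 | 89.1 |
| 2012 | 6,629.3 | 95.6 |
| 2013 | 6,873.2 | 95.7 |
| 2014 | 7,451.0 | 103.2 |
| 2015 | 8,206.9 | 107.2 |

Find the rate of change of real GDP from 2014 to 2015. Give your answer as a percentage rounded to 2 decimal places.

Real GDP 2014 = 7451.0/1.032 = 7219.96.
Real GDP 2015 = 8206.9/1.072 = 7655.69.
Change = 7655.69/7219.96 − 1 = 0.0604.

6.04%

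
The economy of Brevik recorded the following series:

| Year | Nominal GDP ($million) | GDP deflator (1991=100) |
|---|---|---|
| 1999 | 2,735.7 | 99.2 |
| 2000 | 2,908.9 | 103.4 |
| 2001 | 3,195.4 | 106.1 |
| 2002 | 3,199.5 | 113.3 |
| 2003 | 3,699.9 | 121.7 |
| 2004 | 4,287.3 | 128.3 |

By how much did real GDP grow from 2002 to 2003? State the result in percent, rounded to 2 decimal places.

Real GDP 2002 = 3199.5/1.133 = 2823.92.
Real GDP 2003 = 3699.9/1.217 = 3040.18.
Change = 3040.18/2823.92 − 1 = 0.0766.

7.66%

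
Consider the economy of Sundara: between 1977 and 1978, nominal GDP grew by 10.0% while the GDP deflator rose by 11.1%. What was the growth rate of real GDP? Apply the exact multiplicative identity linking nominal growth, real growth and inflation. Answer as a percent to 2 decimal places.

(1 + g_nom) = (1 + g_real)(1 + π), so g_real = 1.1000 / 1.1110 − 1 = -0.00990.

-0.99%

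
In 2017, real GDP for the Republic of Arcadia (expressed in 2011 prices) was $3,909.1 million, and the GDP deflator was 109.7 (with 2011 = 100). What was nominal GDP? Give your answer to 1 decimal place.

Nominal GDP = Real × (GDP deflator/100) = 3909.1 × 1.097 = 4288.28.

$4,288.3 million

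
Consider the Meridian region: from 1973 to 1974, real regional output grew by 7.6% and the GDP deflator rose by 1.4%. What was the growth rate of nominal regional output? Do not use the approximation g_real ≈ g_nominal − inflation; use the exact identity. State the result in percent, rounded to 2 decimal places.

(1 + g_nom) = (1 + g_real)(1 + π) = 1.0760 × 1.0140 = 1.09106.

9.11%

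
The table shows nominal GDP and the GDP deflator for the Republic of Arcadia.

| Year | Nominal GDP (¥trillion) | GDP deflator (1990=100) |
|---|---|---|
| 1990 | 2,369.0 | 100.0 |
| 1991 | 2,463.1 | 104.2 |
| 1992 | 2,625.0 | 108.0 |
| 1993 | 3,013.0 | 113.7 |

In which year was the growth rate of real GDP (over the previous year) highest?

1991: real = 2463.1/1.042 = 2363.82; growth vs 1990 (2369.00) = -0.22%.
1992: real = 2625.0/1.080 = 2430.56; growth vs 1991 (2363.82) = 2.82%.
1993: real = 3013.0/1.137 = 2649.96; growth vs 1992 (2430.56) = 9.03%.

1993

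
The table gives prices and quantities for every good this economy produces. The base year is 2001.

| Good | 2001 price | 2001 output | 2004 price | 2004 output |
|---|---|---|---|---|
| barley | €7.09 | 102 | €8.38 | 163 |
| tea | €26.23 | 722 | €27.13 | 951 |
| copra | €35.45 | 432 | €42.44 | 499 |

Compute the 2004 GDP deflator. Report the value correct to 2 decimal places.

Nominal GDP 2004 = 8.38·163 + 27.13·951 + 42.44·499 = 48344.13.
Real GDP 2004 (at 2001 prices) = 7.09·163 + 26.23·951 + 35.45·499 = 43789.95.
Deflator = Nominal/Real × 100 = 48344.13/43789.95 × 100 = 110.400.

110.40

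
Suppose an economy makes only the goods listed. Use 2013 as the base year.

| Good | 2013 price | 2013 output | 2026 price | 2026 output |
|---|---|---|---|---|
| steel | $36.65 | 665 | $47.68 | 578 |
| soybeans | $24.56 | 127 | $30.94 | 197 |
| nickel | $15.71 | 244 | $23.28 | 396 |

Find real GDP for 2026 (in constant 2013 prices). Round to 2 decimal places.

Real GDP 2026 = Σ (p_2013 × q_2026) = 36.65·578 + 24.56·197 + 15.71·396 = 32243.18.

$32243.18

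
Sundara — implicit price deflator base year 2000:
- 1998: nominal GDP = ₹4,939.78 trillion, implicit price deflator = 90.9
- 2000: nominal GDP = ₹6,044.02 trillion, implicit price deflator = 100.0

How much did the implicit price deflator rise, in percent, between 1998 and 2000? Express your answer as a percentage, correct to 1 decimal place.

Price-level change = 100.0 / 90.9 − 1 = 0.1001.

10.0%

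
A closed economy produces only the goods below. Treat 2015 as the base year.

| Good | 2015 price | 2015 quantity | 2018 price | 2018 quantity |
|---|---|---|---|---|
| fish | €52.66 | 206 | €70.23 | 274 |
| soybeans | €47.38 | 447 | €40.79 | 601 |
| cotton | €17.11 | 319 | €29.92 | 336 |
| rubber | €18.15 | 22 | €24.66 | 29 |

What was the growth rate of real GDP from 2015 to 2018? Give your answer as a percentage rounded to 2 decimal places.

29.82%

Real GDP 2015 = Nominal GDP 2015 = 52.66·206 + 47.38·447 + 17.11·319 + 18.15·22 = 37884.21.
Real GDP 2018 (at 2015 prices) = 52.66·274 + 47.38·601 + 17.11·336 + 18.15·29 = 49179.53.
Real growth = 49179.53/37884.21 − 1 = 0.2982.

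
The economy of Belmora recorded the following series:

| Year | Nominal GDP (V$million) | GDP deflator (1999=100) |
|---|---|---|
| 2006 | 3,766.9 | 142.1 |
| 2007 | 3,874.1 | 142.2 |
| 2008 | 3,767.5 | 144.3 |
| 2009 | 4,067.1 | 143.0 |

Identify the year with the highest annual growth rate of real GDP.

2009

2007: real = 3874.1/1.422 = 2724.40; growth vs 2006 (2650.88) = 2.77%.
2008: real = 3767.5/1.443 = 2610.88; growth vs 2007 (2724.40) = -4.17%.
2009: real = 4067.1/1.430 = 2844.13; growth vs 2008 (2610.88) = 8.93%.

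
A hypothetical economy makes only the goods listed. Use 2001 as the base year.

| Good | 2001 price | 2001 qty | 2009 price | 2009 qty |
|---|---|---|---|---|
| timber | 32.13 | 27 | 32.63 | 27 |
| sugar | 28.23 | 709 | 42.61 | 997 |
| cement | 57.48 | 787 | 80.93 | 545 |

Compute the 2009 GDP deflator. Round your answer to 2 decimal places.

Nominal GDP 2009 = 32.63·27 + 42.61·997 + 80.93·545 = 87470.03.
Real GDP 2009 (at 2001 prices) = 32.13·27 + 28.23·997 + 57.48·545 = 60339.42.
Deflator = Nominal/Real × 100 = 87470.03/60339.42 × 100 = 144.963.

144.96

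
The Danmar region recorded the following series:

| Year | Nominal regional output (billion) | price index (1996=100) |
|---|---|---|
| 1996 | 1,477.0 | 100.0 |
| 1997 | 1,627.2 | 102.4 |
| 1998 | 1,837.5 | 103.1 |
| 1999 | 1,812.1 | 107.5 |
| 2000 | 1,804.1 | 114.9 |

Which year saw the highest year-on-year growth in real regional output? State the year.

1998

1997: real = 1627.2/1.024 = 1589.06; growth vs 1996 (1477.00) = 7.59%.
1998: real = 1837.5/1.031 = 1782.25; growth vs 1997 (1589.06) = 12.16%.
1999: real = 1812.1/1.075 = 1685.67; growth vs 1998 (1782.25) = -5.42%.
2000: real = 1804.1/1.149 = 1570.15; growth vs 1999 (1685.67) = -6.85%.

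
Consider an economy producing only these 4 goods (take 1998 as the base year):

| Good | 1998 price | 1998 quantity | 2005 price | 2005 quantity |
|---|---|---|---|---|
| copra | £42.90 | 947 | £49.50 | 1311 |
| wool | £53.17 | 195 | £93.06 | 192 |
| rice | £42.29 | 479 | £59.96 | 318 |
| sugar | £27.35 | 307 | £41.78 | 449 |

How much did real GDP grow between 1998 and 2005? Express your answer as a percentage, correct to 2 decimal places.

Real GDP 1998 = Nominal GDP 1998 = 42.90·947 + 53.17·195 + 42.29·479 + 27.35·307 = 79647.81.
Real GDP 2005 (at 1998 prices) = 42.90·1311 + 53.17·192 + 42.29·318 + 27.35·449 = 92178.91.
Real growth = 92178.91/79647.81 − 1 = 0.1573.

15.73%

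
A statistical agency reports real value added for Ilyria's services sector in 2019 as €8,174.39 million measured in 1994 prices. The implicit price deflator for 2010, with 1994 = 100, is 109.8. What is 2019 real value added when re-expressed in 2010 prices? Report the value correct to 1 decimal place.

Real value added in 2010 prices = Real value added in 1994 prices × (P_2010/P_1994) = 8174.39 × 1.098 = 8975.48.

€8,975.5 million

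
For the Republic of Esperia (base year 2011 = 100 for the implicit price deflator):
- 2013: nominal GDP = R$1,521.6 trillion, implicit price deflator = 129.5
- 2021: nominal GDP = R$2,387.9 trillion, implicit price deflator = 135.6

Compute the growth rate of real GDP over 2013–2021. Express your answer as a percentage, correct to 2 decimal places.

Deflate each year: 2013 → 1521.6/1.295 = 1174.98; 2021 → 2387.9/1.356 = 1760.99.
So real GDP changed by 1760.99/1174.98 − 1 = 0.4987, i.e. 49.87%.

49.87%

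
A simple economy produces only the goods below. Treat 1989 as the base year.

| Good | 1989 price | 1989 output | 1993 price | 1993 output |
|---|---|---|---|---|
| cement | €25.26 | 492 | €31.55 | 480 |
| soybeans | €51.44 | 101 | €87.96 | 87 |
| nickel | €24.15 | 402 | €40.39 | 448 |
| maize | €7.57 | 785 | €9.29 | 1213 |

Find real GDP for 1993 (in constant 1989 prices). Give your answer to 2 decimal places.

€36601.69

Real GDP 1993 = Σ (p_1989 × q_1993) = 25.26·480 + 51.44·87 + 24.15·448 + 7.57·1213 = 36601.69.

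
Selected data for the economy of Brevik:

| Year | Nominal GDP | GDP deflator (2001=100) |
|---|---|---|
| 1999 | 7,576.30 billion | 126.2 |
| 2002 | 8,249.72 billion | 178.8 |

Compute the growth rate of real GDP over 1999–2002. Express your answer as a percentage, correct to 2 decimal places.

Deflate each year: 1999 → 7576.30/1.262 = 6003.41; 2002 → 8249.72/1.788 = 4613.94.
So real GDP changed by 4613.94/6003.41 − 1 = -0.2314, i.e. -23.14%.

-23.14%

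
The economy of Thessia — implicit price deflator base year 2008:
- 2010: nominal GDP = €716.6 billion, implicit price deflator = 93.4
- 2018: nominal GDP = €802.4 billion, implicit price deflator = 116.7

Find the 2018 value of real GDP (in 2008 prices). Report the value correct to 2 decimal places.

€687.57 billion

Real GDP = Nominal / (implicit price deflator/100) = 802.4 / 1.167 = 687.57.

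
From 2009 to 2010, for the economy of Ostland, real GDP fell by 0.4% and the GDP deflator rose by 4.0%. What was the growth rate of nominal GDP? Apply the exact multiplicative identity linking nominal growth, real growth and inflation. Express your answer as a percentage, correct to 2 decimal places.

3.58%

(1 + g_nom) = (1 + g_real)(1 + π) = 0.9960 × 1.0400 = 1.03584.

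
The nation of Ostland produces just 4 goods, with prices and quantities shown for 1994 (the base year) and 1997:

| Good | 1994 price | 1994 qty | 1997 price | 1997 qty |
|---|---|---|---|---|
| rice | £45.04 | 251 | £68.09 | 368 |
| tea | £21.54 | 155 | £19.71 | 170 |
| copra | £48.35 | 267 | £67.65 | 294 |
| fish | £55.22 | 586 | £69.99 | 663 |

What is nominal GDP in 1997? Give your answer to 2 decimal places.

£94700.29

Nominal GDP 1997 = Σ (p_1997 × q_1997) = 68.09·368 + 19.71·170 + 67.65·294 + 69.99·663 = 94700.29.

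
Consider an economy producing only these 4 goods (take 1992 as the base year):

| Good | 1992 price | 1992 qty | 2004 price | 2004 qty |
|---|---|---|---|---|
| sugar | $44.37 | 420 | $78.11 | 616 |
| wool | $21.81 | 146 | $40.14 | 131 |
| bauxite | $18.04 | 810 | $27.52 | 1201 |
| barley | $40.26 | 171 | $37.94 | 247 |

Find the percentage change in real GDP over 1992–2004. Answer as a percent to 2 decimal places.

Real GDP 1992 = Nominal GDP 1992 = 44.37·420 + 21.81·146 + 18.04·810 + 40.26·171 = 43316.52.
Real GDP 2004 (at 1992 prices) = 44.37·616 + 21.81·131 + 18.04·1201 + 40.26·247 = 61799.29.
Real growth = 61799.29/43316.52 − 1 = 0.4267.

42.67%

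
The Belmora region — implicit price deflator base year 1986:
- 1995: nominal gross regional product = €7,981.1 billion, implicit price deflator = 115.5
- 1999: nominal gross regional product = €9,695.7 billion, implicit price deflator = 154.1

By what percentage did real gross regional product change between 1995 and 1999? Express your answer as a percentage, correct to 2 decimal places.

-8.95%

Deflate each year: 1995 → 7981.1/1.155 = 6910.04; 1999 → 9695.7/1.541 = 6291.82.
So real gross regional product changed by 6291.82/6910.04 − 1 = -0.0895, i.e. -8.95%.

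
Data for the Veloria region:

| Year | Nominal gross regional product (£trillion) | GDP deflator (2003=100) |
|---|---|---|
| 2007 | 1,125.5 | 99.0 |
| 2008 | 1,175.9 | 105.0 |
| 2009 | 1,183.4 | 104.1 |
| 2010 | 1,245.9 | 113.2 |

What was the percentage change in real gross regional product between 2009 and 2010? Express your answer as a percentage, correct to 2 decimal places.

-3.18%

Real gross regional product 2009 = 1183.4/1.041 = 1136.79.
Real gross regional product 2010 = 1245.9/1.132 = 1100.62.
Change = 1100.62/1136.79 − 1 = -0.0318.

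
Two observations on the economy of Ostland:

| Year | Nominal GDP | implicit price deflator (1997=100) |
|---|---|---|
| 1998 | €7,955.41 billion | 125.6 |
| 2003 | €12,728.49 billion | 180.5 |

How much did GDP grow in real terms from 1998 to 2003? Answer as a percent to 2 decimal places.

Real GDP 1998 = 7955.41 / 1.256 = 6333.93.
Real GDP 2003 = 12728.49 / 1.805 = 7051.80.
Real growth = 7051.80 / 6333.93 − 1 = 0.1133.

11.33%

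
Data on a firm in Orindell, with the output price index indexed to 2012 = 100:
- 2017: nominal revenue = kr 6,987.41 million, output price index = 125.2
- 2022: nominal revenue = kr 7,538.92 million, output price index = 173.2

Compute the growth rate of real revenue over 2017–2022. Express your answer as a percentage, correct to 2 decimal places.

-22.01%

Deflate each year: 2017 → 6987.41/1.252 = 5581.00; 2022 → 7538.92/1.732 = 4352.73.
So real revenue changed by 4352.73/5581.00 − 1 = -0.2201, i.e. -22.01%.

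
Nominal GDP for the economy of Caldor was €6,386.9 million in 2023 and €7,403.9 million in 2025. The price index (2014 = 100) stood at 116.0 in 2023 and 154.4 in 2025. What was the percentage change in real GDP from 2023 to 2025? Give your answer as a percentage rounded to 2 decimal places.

-12.91%

Real GDP 2023 = 6386.9 / 1.160 = 5505.95.
Real GDP 2025 = 7403.9 / 1.544 = 4795.27.
Real growth = 4795.27 / 5505.95 − 1 = -0.1291.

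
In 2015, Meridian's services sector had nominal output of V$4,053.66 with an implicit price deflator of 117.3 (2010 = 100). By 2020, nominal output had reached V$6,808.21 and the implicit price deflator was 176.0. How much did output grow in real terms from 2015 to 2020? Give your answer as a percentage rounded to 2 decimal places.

Deflate each year: 2015 → 4053.66/1.173 = 3455.81; 2020 → 6808.21/1.760 = 3868.30.
So real output changed by 3868.30/3455.81 − 1 = 0.1194, i.e. 11.94%.

11.94%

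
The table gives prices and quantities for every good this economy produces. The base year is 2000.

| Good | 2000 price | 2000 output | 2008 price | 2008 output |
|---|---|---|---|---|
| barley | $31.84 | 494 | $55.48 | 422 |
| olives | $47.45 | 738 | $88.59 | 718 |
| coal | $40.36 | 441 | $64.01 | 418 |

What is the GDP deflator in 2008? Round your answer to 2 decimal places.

Nominal GDP 2008 = 55.48·422 + 88.59·718 + 64.01·418 = 113776.36.
Real GDP 2008 (at 2000 prices) = 31.84·422 + 47.45·718 + 40.36·418 = 64376.06.
Deflator = Nominal/Real × 100 = 113776.36/64376.06 × 100 = 176.737.

176.74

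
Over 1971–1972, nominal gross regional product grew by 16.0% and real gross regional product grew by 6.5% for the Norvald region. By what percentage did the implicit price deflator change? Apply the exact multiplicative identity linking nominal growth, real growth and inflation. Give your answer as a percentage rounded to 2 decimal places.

(1 + g_nom) = (1 + g_real)(1 + π), so π = 1.1600 / 1.0650 − 1 = 0.08920.

8.92%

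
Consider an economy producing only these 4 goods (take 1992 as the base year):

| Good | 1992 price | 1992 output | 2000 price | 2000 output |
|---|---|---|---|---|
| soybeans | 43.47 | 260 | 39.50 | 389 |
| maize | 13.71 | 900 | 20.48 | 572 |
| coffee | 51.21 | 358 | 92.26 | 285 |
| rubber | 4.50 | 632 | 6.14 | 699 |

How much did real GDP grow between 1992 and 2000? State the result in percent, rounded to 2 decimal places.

-5.19%

Real GDP 1992 = Nominal GDP 1992 = 43.47·260 + 13.71·900 + 51.21·358 + 4.50·632 = 44818.38.
Real GDP 2000 (at 1992 prices) = 43.47·389 + 13.71·572 + 51.21·285 + 4.50·699 = 42492.30.
Real growth = 42492.30/44818.38 − 1 = -0.0519.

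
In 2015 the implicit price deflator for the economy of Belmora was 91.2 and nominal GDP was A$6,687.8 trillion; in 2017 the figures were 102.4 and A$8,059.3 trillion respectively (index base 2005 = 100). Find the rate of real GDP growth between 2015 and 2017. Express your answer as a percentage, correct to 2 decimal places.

Deflate each year: 2015 → 6687.8/0.912 = 7333.11; 2017 → 8059.3/1.024 = 7870.41.
So real GDP changed by 7870.41/7333.11 − 1 = 0.0733, i.e. 7.33%.

7.33%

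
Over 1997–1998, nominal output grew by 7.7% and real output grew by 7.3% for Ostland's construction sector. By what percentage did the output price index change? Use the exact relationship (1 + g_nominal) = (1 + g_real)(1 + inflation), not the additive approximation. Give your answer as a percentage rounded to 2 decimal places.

0.37%

(1 + g_nom) = (1 + g_real)(1 + π), so π = 1.0770 / 1.0730 − 1 = 0.00373.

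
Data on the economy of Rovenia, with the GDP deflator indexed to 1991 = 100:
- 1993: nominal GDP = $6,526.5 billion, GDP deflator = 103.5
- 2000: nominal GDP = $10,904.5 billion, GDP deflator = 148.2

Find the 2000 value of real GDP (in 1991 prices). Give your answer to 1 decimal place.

Real GDP = Nominal / (GDP deflator/100) = 10904.5 / 1.482 = 7357.96.

$7,358.0 billion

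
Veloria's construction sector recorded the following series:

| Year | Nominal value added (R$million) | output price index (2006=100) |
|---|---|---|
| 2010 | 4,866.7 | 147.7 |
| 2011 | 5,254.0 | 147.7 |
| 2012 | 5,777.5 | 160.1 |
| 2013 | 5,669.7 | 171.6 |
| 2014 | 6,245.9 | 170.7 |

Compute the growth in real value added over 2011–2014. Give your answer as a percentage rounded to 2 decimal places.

Real value added 2011 = 5254.0/1.477 = 3557.21.
Real value added 2014 = 6245.9/1.707 = 3658.99.
Change = 3658.99/3557.21 − 1 = 0.0286.

2.86%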